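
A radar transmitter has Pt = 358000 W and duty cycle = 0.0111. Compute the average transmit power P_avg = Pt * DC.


P_avg = 358000 * 0.0111 = 3973.8 W

3973.8 W


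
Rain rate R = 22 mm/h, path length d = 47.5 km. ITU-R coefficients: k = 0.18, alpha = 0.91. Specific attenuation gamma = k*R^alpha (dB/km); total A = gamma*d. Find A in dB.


gamma = 0.18 * 22^0.91 = 2.998314 dB/km
A = 2.998314 * 47.5 = 142.42 dB

142.42 dB


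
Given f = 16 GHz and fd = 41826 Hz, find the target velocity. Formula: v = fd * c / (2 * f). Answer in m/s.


v = 41826 * 3e8 / (2 * 16000000000.0) = 392.1 m/s

392.1 m/s


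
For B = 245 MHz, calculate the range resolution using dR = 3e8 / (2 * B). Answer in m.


dR = 3e8 / (2 * 245000000.0) = 0.61 m

0.61 m


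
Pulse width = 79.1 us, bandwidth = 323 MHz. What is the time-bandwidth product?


TBP = 79.1 * 323 = 25549.3

25549.3


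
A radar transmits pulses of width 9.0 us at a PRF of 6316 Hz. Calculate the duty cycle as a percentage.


DC = 9.0e-6 * 6316 * 100 = 5.68%

5.68%


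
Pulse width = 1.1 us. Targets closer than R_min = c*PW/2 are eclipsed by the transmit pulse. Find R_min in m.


R_min = 3e8 * 1.1e-6 / 2 = 165.0 m

165.0 m


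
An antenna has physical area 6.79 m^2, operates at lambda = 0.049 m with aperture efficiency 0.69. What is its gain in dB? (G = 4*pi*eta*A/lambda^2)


G_linear = 4*pi*0.69*6.79/0.049^2 = 24520.91
G_dB = 10*log10(24520.91) = 43.9 dB

43.9 dB


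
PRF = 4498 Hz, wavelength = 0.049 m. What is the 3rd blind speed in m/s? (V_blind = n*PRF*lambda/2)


V_blind = 3 * 4498 * 0.049 / 2 = 330.6 m/s

330.6 m/s


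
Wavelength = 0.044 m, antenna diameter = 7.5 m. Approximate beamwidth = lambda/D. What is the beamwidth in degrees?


BW_rad = 0.044 / 7.5 = 0.005867
BW_deg = 0.34 degrees

0.34 degrees


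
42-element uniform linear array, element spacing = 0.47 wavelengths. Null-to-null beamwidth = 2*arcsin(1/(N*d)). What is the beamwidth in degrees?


1/(N*d) = 1/(42*0.47) = 0.050659
BW = 2*arcsin(0.050659) = 5.8 degrees

5.8 degrees


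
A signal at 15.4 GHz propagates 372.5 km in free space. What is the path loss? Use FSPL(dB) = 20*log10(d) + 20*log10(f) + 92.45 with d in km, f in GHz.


20*log10(372.5) = 51.42
20*log10(15.4) = 23.75
FSPL = 167.6 dB

167.6 dB


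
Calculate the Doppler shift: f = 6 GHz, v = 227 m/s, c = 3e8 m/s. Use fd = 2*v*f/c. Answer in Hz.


fd = 2 * 227 * 6000000000.0 / 3e8 = 9080.0 Hz

9080.0 Hz


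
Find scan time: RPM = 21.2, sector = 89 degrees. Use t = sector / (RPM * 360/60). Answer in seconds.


t = 89 / (21.2 * 360) * 60 = 0.7 s

0.7 s


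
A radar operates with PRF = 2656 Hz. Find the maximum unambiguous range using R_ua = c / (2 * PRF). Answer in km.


R_ua = 3e8 / (2 * 2656) = 56475.9 m = 56.5 km

56.5 km


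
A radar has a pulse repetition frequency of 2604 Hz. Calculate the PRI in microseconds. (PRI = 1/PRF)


PRI = 1/2604 = 0.0003840246 s = 384.0 us

384.0 us


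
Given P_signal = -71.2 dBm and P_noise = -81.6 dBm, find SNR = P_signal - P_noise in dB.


SNR = -71.2 - (-81.6) = 10.4 dB

10.4 dB


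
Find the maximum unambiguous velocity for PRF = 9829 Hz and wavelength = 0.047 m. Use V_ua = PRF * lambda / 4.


V_ua = 9829 * 0.047 / 4 = 115.5 m/s

115.5 m/s


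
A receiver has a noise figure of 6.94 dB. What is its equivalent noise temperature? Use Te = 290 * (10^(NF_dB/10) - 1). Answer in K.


NF_lin = 10^(6.94/10) = 4.943107
Te = 290 * (4.943107 - 1) = 1143.5 K

1143.5 K


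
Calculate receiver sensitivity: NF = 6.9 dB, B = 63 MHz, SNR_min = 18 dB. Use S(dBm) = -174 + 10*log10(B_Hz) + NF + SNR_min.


10*log10(63000000.0) = 77.99
S = -174 + 77.99 + 6.9 + 18 = -71.1 dBm

-71.1 dBm


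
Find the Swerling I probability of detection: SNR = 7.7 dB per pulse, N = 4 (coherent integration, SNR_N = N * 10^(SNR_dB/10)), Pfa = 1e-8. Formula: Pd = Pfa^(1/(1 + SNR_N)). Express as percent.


SNR_lin = 10^(7.7/10) = 5.88844
SNR_N = 4 * 5.88844 = 23.55376
1/(1 + SNR_N) = 1/24.55376 = 0.040727
Pd = (1e-8)^0.040727 = 0.47226
Pd = 47.2%

47.2%


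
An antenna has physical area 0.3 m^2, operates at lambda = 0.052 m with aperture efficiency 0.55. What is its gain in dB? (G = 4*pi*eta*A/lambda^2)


G_linear = 4*pi*0.55*0.3/0.052^2 = 766.81
G_dB = 10*log10(766.81) = 28.8 dB

28.8 dB


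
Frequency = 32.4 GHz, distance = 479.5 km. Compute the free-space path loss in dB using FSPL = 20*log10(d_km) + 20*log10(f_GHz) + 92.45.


20*log10(479.5) = 53.62
20*log10(32.4) = 30.21
FSPL = 176.3 dB

176.3 dB


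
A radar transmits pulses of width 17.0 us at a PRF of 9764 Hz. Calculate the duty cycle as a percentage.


DC = 17.0e-6 * 9764 * 100 = 16.6%

16.6%


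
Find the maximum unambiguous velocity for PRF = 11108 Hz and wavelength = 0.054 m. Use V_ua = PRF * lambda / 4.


V_ua = 11108 * 0.054 / 4 = 150.0 m/s

150.0 m/s


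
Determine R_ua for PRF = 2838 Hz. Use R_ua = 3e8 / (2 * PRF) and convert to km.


R_ua = 3e8 / (2 * 2838) = 52854.1 m = 52.9 km

52.9 km


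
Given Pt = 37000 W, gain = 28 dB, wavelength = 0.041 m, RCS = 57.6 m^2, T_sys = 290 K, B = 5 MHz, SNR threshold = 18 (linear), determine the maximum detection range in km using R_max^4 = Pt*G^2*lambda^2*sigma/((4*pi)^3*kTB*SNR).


G_lin = 10^(28/10) = 630.957344
R^4 = 37000 * 630.957344^2 * 0.041^2 * 57.6 / ((4*pi)^3 * 1.38e-23 * 290 * 5000000.0 * 18)
R^4 = 1.99546e18 m^4
R_max = (1.99546e18)^(1/4) = 37584.7 m = 37.6 km

37.6 km


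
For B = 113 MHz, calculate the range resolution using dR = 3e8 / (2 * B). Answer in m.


dR = 3e8 / (2 * 113000000.0) = 1.33 m

1.33 m


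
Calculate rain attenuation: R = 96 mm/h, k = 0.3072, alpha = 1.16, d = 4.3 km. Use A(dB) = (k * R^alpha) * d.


gamma = 0.3072 * 96^1.16 = 61.214716 dB/km
A = 61.214716 * 4.3 = 263.22 dB

263.22 dB


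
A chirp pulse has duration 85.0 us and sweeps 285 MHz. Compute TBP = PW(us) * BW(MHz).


TBP = 85.0 * 285 = 24225.0

24225.0


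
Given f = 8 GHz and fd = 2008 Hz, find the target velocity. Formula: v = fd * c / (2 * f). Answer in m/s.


v = 2008 * 3e8 / (2 * 8000000000.0) = 37.7 m/s

37.7 m/s


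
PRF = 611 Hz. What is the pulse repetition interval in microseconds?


PRI = 1/611 = 0.0016366612 s = 1636.7 us

1636.7 us


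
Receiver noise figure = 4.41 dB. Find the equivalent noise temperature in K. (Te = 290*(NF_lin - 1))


NF_lin = 10^(4.41/10) = 2.760578
Te = 290 * (2.760578 - 1) = 510.6 K

510.6 K


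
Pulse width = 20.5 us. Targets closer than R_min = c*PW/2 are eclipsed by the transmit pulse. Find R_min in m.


R_min = 3e8 * 20.5e-6 / 2 = 3075.0 m

3075.0 m


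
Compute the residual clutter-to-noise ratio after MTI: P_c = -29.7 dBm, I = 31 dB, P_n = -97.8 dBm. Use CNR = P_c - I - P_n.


CNR = -29.7 - 31 - (-97.8) = 37.1 dB

37.1 dB


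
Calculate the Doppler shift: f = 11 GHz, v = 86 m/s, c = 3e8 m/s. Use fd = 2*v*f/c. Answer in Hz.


fd = 2 * 86 * 11000000000.0 / 3e8 = 6306.7 Hz

6306.7 Hz


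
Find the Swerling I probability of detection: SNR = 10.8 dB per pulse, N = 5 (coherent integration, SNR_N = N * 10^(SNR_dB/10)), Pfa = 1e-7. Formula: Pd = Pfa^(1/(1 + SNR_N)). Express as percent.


SNR_lin = 10^(10.8/10) = 12.02264
SNR_N = 5 * 12.02264 = 60.1132
1/(1 + SNR_N) = 1/61.1132 = 0.0163631
Pd = (1e-7)^0.0163631 = 0.76817
Pd = 76.8%

76.8%


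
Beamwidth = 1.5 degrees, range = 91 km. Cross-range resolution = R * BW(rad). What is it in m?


BW_rad = 0.026179939
CR = 91000 * 0.026179939 = 2382.4 m

2382.4 m


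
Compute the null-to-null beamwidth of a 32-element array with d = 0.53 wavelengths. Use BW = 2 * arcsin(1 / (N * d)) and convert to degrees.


1/(N*d) = 1/(32*0.53) = 0.058962
BW = 2*arcsin(0.058962) = 6.8 degrees

6.8 degrees


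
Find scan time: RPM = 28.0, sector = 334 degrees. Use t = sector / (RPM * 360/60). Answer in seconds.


t = 334 / (28.0 * 360) * 60 = 1.99 s

1.99 s


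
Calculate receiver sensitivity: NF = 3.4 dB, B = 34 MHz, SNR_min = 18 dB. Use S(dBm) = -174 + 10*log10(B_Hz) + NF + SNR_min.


10*log10(34000000.0) = 75.31
S = -174 + 75.31 + 3.4 + 18 = -77.3 dBm

-77.3 dBm


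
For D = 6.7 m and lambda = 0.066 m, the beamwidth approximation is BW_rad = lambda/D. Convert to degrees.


BW_rad = 0.066 / 6.7 = 0.009851
BW_deg = 0.56 degrees

0.56 degrees


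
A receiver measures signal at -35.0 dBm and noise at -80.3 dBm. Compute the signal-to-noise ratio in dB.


SNR = -35.0 - (-80.3) = 45.3 dB

45.3 dB


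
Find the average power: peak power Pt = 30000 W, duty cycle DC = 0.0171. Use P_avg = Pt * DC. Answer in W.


P_avg = 30000 * 0.0171 = 513.0 W

513.0 W


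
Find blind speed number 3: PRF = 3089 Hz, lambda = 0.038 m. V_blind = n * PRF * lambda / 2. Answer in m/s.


V_blind = 3 * 3089 * 0.038 / 2 = 176.1 m/s

176.1 m/s


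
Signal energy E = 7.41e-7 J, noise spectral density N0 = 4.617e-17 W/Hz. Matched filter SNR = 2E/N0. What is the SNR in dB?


SNR_lin = 2 * 7.41e-7 / 4.617e-17 = 3.21e10
SNR_dB = 10*log10(3.21e10) = 105.1 dB

105.1 dB


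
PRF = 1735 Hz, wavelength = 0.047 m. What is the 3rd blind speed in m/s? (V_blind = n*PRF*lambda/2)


V_blind = 3 * 1735 * 0.047 / 2 = 122.3 m/s

122.3 m/s


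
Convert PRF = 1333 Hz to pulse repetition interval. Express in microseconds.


PRI = 1/1333 = 0.0007501875 s = 750.2 us

750.2 us


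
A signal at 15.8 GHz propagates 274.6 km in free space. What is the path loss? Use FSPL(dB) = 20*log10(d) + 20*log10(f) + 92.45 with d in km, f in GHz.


20*log10(274.6) = 48.77
20*log10(15.8) = 23.97
FSPL = 165.2 dB

165.2 dB


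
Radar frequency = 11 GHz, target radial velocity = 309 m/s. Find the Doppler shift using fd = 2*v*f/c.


fd = 2 * 309 * 11000000000.0 / 3e8 = 22660.0 Hz

22660.0 Hz


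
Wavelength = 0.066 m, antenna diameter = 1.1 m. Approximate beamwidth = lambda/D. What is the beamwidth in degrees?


BW_rad = 0.066 / 1.1 = 0.06
BW_deg = 3.44 degrees

3.44 degrees


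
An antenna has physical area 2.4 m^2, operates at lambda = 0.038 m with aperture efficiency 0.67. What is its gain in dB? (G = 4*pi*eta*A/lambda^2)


G_linear = 4*pi*0.67*2.4/0.038^2 = 13993.58
G_dB = 10*log10(13993.58) = 41.5 dB

41.5 dB


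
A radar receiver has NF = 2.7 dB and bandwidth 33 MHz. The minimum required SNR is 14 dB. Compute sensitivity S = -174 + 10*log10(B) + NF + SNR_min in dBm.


10*log10(33000000.0) = 75.19
S = -174 + 75.19 + 2.7 + 14 = -82.1 dBm

-82.1 dBm


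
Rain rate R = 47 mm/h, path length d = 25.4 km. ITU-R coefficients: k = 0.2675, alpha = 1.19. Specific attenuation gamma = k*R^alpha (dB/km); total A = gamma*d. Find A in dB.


gamma = 0.2675 * 47^1.19 = 26.128846 dB/km
A = 26.128846 * 25.4 = 663.67 dB

663.67 dB


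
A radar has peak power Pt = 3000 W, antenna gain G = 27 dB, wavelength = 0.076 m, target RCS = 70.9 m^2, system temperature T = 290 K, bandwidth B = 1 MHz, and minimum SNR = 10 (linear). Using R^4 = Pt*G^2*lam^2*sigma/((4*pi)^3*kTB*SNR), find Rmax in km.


G_lin = 10^(27/10) = 501.187234
R^4 = 3000 * 501.187234^2 * 0.076^2 * 70.9 / ((4*pi)^3 * 1.38e-23 * 290 * 1000000.0 * 10)
R^4 = 3.88587e18 m^4
R_max = (3.88587e18)^(1/4) = 44398.9 m = 44.4 km

44.4 km


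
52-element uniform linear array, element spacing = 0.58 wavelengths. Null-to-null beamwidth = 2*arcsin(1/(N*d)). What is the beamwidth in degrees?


1/(N*d) = 1/(52*0.58) = 0.033156
BW = 2*arcsin(0.033156) = 3.8 degrees

3.8 degrees


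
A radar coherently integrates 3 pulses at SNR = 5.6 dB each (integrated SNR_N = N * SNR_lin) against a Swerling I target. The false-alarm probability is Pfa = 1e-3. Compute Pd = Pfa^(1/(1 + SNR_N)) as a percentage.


SNR_lin = 10^(5.6/10) = 3.63078
SNR_N = 3 * 3.63078 = 10.89234
1/(1 + SNR_N) = 1/11.89234 = 0.0840877
Pd = (1e-3)^0.0840877 = 0.55942
Pd = 55.9%

55.9%


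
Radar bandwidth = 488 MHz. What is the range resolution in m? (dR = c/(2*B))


dR = 3e8 / (2 * 488000000.0) = 0.31 m

0.31 m


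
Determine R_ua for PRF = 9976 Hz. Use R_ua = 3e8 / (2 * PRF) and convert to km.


R_ua = 3e8 / (2 * 9976) = 15036.1 m = 15.0 km

15.0 km


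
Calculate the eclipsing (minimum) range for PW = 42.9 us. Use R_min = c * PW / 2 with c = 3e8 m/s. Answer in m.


R_min = 3e8 * 42.9e-6 / 2 = 6435.0 m

6435.0 m


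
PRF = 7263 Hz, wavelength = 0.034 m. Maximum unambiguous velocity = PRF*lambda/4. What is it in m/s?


V_ua = 7263 * 0.034 / 4 = 61.7 m/s

61.7 m/s


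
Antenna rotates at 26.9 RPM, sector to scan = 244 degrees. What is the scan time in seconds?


t = 244 / (26.9 * 360) * 60 = 1.51 s

1.51 s


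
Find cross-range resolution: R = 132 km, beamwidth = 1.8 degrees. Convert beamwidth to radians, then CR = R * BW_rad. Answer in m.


BW_rad = 0.031415927
CR = 132000 * 0.031415927 = 4146.9 m

4146.9 m


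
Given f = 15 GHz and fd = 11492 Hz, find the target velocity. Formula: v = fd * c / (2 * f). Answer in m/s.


v = 11492 * 3e8 / (2 * 15000000000.0) = 114.9 m/s

114.9 m/s


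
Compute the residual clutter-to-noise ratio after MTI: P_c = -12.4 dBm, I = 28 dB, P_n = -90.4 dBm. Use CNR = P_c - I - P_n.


CNR = -12.4 - 28 - (-90.4) = 50.0 dB

50.0 dB


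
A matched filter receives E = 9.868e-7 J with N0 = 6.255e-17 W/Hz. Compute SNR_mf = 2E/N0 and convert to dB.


SNR_lin = 2 * 9.868e-7 / 6.255e-17 = 3.155e10
SNR_dB = 10*log10(3.155e10) = 105.0 dB

105.0 dB


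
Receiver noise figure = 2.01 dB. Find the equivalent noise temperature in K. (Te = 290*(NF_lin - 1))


NF_lin = 10^(2.01/10) = 1.588547
Te = 290 * (1.588547 - 1) = 170.7 K

170.7 K


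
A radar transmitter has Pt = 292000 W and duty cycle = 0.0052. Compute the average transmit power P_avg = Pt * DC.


P_avg = 292000 * 0.0052 = 1518.4 W

1518.4 W


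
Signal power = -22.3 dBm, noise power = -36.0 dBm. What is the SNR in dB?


SNR = -22.3 - (-36.0) = 13.7 dB

13.7 dB


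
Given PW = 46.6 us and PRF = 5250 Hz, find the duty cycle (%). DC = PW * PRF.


DC = 46.6e-6 * 5250 * 100 = 24.47%

24.47%


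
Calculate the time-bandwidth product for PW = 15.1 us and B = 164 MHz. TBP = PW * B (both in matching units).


TBP = 15.1 * 164 = 2476.4

2476.4


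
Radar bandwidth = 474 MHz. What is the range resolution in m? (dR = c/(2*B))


dR = 3e8 / (2 * 474000000.0) = 0.32 m

0.32 m


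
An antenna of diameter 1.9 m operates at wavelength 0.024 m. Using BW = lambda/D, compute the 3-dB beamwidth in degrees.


BW_rad = 0.024 / 1.9 = 0.012632
BW_deg = 0.72 degrees

0.72 degrees


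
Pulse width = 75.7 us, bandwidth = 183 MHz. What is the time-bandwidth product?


TBP = 75.7 * 183 = 13853.1

13853.1


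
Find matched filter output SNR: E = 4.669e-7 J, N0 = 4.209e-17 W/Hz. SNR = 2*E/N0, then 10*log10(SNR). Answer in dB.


SNR_lin = 2 * 4.669e-7 / 4.209e-17 = 2.219e10
SNR_dB = 10*log10(2.219e10) = 103.5 dB

103.5 dB


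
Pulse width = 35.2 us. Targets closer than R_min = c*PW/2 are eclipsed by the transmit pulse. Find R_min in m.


R_min = 3e8 * 35.2e-6 / 2 = 5280.0 m

5280.0 m


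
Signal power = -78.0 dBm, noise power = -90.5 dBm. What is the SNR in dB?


SNR = -78.0 - (-90.5) = 12.5 dB

12.5 dB


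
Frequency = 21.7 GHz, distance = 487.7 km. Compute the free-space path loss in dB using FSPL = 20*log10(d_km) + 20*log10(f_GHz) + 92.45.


20*log10(487.7) = 53.76
20*log10(21.7) = 26.73
FSPL = 172.9 dB

172.9 dB


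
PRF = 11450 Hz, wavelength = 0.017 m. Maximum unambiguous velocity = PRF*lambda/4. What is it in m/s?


V_ua = 11450 * 0.017 / 4 = 48.7 m/s

48.7 m/s


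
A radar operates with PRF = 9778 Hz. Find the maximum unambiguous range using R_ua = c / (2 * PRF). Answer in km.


R_ua = 3e8 / (2 * 9778) = 15340.6 m = 15.3 km

15.3 km


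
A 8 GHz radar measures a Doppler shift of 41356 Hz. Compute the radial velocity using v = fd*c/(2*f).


v = 41356 * 3e8 / (2 * 8000000000.0) = 775.4 m/s

775.4 m/s


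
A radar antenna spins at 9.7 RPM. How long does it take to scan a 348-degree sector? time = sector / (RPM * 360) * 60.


t = 348 / (9.7 * 360) * 60 = 5.98 s

5.98 s


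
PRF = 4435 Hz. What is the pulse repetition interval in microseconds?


PRI = 1/4435 = 0.0002254791 s = 225.5 us

225.5 us


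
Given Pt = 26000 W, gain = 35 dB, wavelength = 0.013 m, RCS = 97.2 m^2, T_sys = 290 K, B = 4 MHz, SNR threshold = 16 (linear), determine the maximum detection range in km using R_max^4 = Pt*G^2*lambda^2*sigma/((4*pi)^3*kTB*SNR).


G_lin = 10^(35/10) = 3162.27766
R^4 = 26000 * 3162.27766^2 * 0.013^2 * 97.2 / ((4*pi)^3 * 1.38e-23 * 290 * 4000000.0 * 16)
R^4 = 8.4031e18 m^4
R_max = (8.4031e18)^(1/4) = 53840.6 m = 53.8 km

53.8 km


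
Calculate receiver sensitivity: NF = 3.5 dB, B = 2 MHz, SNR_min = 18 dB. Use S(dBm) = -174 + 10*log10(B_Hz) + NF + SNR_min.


10*log10(2000000.0) = 63.01
S = -174 + 63.01 + 3.5 + 18 = -89.5 dBm

-89.5 dBm


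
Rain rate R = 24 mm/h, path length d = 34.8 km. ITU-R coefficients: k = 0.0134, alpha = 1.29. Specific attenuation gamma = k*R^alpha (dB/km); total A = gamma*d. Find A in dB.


gamma = 0.0134 * 24^1.29 = 0.808309 dB/km
A = 0.808309 * 34.8 = 28.13 dB

28.13 dB


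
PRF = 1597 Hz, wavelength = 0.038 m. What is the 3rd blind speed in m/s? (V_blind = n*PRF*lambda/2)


V_blind = 3 * 1597 * 0.038 / 2 = 91.0 m/s

91.0 m/s


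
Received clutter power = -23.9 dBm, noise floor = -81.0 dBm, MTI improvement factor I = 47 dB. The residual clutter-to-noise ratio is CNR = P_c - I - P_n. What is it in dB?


CNR = -23.9 - 47 - (-81.0) = 10.1 dB

10.1 dB


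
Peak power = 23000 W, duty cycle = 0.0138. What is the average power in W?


P_avg = 23000 * 0.0138 = 317.4 W

317.4 W


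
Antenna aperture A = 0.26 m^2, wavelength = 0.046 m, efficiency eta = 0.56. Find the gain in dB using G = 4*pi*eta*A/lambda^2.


G_linear = 4*pi*0.56*0.26/0.046^2 = 864.68
G_dB = 10*log10(864.68) = 29.4 dB

29.4 dB


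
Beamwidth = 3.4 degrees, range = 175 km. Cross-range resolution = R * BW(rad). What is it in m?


BW_rad = 0.059341195
CR = 175000 * 0.059341195 = 10384.7 m

10384.7 m


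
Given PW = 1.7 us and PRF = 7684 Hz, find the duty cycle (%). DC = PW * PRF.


DC = 1.7e-6 * 7684 * 100 = 1.31%

1.31%


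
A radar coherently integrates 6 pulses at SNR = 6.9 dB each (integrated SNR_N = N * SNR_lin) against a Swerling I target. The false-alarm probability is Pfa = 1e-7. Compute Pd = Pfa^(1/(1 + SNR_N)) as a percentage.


SNR_lin = 10^(6.9/10) = 4.89779
SNR_N = 6 * 4.89779 = 29.38674
1/(1 + SNR_N) = 1/30.38674 = 0.0329091
Pd = (1e-7)^0.0329091 = 0.58835
Pd = 58.8%

58.8%


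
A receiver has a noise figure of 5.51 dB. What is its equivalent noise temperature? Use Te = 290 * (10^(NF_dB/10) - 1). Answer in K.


NF_lin = 10^(5.51/10) = 3.556313
Te = 290 * (3.556313 - 1) = 741.3 K

741.3 K


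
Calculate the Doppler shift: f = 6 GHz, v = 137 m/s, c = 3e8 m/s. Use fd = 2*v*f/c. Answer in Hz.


fd = 2 * 137 * 6000000000.0 / 3e8 = 5480.0 Hz

5480.0 Hz


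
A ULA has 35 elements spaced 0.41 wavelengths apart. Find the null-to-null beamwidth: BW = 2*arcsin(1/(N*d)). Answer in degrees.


1/(N*d) = 1/(35*0.41) = 0.069686
BW = 2*arcsin(0.069686) = 8.0 degrees

8.0 degrees


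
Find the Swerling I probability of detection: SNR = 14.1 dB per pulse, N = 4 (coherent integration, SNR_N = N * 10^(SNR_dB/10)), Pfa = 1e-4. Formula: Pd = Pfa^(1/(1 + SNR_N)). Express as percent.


SNR_lin = 10^(14.1/10) = 25.70396
SNR_N = 4 * 25.70396 = 102.81584
1/(1 + SNR_N) = 1/103.81584 = 0.0096324
Pd = (1e-4)^0.0096324 = 0.9151
Pd = 91.5%

91.5%


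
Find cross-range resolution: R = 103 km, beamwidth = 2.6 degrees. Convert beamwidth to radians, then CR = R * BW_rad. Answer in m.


BW_rad = 0.045378561
CR = 103000 * 0.045378561 = 4674.0 m

4674.0 m


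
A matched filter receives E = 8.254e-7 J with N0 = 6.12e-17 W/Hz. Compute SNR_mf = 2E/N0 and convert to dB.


SNR_lin = 2 * 8.254e-7 / 6.12e-17 = 2.697e10
SNR_dB = 10*log10(2.697e10) = 104.3 dB

104.3 dB


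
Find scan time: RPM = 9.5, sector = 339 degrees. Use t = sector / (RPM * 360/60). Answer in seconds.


t = 339 / (9.5 * 360) * 60 = 5.95 s

5.95 s


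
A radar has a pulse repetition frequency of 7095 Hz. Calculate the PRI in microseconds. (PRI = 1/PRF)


PRI = 1/7095 = 0.0001409443 s = 140.9 us

140.9 us


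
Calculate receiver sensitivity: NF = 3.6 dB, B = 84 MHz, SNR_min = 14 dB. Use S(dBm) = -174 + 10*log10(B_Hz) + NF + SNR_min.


10*log10(84000000.0) = 79.24
S = -174 + 79.24 + 3.6 + 14 = -77.2 dBm

-77.2 dBm


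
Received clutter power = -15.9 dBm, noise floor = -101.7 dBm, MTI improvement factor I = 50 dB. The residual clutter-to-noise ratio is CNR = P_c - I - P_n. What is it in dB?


CNR = -15.9 - 50 - (-101.7) = 35.8 dB

35.8 dB


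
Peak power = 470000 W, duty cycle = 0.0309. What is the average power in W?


P_avg = 470000 * 0.0309 = 14523.0 W

14523.0 W


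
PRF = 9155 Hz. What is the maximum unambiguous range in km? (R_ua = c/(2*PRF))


R_ua = 3e8 / (2 * 9155) = 16384.5 m = 16.4 km

16.4 km


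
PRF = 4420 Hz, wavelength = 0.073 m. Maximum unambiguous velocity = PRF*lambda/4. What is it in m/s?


V_ua = 4420 * 0.073 / 4 = 80.7 m/s

80.7 m/s


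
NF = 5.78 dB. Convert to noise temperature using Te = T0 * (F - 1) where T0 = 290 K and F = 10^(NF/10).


NF_lin = 10^(5.78/10) = 3.784426
Te = 290 * (3.784426 - 1) = 807.5 K

807.5 K


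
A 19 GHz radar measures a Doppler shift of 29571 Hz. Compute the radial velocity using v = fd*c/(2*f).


v = 29571 * 3e8 / (2 * 19000000000.0) = 233.5 m/s

233.5 m/s


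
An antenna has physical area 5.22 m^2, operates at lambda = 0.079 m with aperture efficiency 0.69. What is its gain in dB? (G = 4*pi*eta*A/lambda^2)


G_linear = 4*pi*0.69*5.22/0.079^2 = 7252.29
G_dB = 10*log10(7252.29) = 38.6 dB

38.6 dB


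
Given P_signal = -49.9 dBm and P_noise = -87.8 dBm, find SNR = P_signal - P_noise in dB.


SNR = -49.9 - (-87.8) = 37.9 dB

37.9 dB


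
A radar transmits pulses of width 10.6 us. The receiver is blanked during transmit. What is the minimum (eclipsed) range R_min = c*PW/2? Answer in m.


R_min = 3e8 * 10.6e-6 / 2 = 1590.0 m

1590.0 m


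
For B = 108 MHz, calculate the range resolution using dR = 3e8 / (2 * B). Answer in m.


dR = 3e8 / (2 * 108000000.0) = 1.39 m

1.39 m


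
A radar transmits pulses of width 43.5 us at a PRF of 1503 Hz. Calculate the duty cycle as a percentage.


DC = 43.5e-6 * 1503 * 100 = 6.54%

6.54%


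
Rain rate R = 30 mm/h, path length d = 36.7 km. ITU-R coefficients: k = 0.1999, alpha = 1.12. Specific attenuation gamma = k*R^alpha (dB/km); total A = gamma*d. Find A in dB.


gamma = 0.1999 * 30^1.12 = 9.019627 dB/km
A = 9.019627 * 36.7 = 331.02 dB

331.02 dB


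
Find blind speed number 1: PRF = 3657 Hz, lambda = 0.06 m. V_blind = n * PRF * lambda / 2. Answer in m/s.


V_blind = 1 * 3657 * 0.06 / 2 = 109.7 m/s

109.7 m/s


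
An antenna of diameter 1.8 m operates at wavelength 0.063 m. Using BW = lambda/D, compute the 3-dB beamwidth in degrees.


BW_rad = 0.063 / 1.8 = 0.035
BW_deg = 2.01 degrees

2.01 degrees


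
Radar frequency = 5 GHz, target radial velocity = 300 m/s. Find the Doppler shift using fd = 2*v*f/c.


fd = 2 * 300 * 5000000000.0 / 3e8 = 10000.0 Hz

10000.0 Hz


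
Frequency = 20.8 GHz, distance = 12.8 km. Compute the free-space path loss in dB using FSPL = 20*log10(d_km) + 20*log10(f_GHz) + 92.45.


20*log10(12.8) = 22.14
20*log10(20.8) = 26.36
FSPL = 141.0 dB

141.0 dB


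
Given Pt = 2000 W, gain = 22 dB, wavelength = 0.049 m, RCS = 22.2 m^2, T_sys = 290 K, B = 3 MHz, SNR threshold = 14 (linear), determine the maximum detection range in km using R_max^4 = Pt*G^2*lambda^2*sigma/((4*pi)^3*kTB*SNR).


G_lin = 10^(22/10) = 158.489319
R^4 = 2000 * 158.489319^2 * 0.049^2 * 22.2 / ((4*pi)^3 * 1.38e-23 * 290 * 3000000.0 * 14)
R^4 = 8.02822e15 m^4
R_max = (8.02822e15)^(1/4) = 9465.7 m = 9.5 km

9.5 km


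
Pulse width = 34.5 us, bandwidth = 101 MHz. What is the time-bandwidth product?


TBP = 34.5 * 101 = 3484.5

3484.5


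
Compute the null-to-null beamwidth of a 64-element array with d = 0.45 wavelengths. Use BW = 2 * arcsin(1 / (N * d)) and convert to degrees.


1/(N*d) = 1/(64*0.45) = 0.034722
BW = 2*arcsin(0.034722) = 4.0 degrees

4.0 degrees


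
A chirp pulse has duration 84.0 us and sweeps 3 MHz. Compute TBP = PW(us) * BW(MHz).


TBP = 84.0 * 3 = 252.0

252.0


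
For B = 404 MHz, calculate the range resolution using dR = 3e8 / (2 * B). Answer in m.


dR = 3e8 / (2 * 404000000.0) = 0.37 m

0.37 m


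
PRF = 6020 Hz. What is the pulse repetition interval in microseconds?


PRI = 1/6020 = 0.000166113 s = 166.1 us

166.1 us


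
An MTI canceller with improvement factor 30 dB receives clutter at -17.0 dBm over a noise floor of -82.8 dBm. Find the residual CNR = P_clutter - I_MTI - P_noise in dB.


CNR = -17.0 - 30 - (-82.8) = 35.8 dB

35.8 dB


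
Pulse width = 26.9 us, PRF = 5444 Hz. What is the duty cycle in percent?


DC = 26.9e-6 * 5444 * 100 = 14.64%

14.64%


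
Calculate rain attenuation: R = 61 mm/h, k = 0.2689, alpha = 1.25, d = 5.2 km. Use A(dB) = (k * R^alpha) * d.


gamma = 0.2689 * 61^1.25 = 45.840896 dB/km
A = 45.840896 * 5.2 = 238.37 dB

238.37 dB


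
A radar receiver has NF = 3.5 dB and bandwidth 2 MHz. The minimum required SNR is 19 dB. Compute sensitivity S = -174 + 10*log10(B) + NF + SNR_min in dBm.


10*log10(2000000.0) = 63.01
S = -174 + 63.01 + 3.5 + 19 = -88.5 dBm

-88.5 dBm


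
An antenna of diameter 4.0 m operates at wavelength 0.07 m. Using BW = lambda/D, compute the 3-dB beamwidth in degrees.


BW_rad = 0.07 / 4.0 = 0.0175
BW_deg = 1.0 degrees

1.0 degrees


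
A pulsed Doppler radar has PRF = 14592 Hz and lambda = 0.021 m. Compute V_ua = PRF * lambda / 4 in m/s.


V_ua = 14592 * 0.021 / 4 = 76.6 m/s

76.6 m/s


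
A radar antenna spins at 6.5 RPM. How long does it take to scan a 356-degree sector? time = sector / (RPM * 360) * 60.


t = 356 / (6.5 * 360) * 60 = 9.13 s

9.13 s


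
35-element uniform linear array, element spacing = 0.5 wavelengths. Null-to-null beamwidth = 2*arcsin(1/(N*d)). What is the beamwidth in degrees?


1/(N*d) = 1/(35*0.5) = 0.057143
BW = 2*arcsin(0.057143) = 6.6 degrees

6.6 degrees


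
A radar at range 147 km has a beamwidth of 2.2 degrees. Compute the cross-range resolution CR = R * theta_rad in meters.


BW_rad = 0.038397244
CR = 147000 * 0.038397244 = 5644.4 m

5644.4 m


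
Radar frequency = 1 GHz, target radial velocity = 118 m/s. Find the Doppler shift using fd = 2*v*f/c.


fd = 2 * 118 * 1000000000.0 / 3e8 = 786.7 Hz

786.7 Hz


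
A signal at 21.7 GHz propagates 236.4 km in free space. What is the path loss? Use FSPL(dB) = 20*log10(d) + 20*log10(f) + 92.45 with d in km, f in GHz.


20*log10(236.4) = 47.47
20*log10(21.7) = 26.73
FSPL = 166.7 dB

166.7 dB


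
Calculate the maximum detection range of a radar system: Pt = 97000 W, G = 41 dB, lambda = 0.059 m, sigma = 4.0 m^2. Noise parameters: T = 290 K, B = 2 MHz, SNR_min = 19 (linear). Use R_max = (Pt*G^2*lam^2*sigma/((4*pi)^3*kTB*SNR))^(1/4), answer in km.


G_lin = 10^(41/10) = 12589.254118
R^4 = 97000 * 12589.254118^2 * 0.059^2 * 4.0 / ((4*pi)^3 * 1.38e-23 * 290 * 2000000.0 * 19)
R^4 = 7.09325e20 m^4
R_max = (7.09325e20)^(1/4) = 163196.7 m = 163.2 km

163.2 km


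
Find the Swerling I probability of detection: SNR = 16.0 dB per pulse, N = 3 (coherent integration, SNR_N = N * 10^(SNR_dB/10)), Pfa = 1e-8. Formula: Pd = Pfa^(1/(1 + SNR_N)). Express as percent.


SNR_lin = 10^(16.0/10) = 39.81072
SNR_N = 3 * 39.81072 = 119.43216
1/(1 + SNR_N) = 1/120.43216 = 0.0083034
Pd = (1e-8)^0.0083034 = 0.85817
Pd = 85.8%

85.8%


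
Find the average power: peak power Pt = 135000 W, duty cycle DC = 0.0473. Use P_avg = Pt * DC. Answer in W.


P_avg = 135000 * 0.0473 = 6385.5 W

6385.5 W


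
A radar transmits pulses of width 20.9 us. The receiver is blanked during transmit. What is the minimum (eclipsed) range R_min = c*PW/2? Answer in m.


R_min = 3e8 * 20.9e-6 / 2 = 3135.0 m

3135.0 m


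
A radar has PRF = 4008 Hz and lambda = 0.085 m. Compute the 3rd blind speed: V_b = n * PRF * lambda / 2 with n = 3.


V_blind = 3 * 4008 * 0.085 / 2 = 511.0 m/s

511.0 m/s


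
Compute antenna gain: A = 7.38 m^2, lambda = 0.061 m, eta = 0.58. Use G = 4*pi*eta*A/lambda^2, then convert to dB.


G_linear = 4*pi*0.58*7.38/0.061^2 = 14455.55
G_dB = 10*log10(14455.55) = 41.6 dB

41.6 dB


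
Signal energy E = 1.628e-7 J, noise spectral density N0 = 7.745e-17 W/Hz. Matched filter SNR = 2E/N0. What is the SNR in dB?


SNR_lin = 2 * 1.628e-7 / 7.745e-17 = 4.204e9
SNR_dB = 10*log10(4.204e9) = 96.2 dB

96.2 dB


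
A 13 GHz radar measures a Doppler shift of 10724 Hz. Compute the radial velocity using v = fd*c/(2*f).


v = 10724 * 3e8 / (2 * 13000000000.0) = 123.7 m/s

123.7 m/s


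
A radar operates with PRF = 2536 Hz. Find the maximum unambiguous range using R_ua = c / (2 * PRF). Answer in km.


R_ua = 3e8 / (2 * 2536) = 59148.3 m = 59.1 km

59.1 km


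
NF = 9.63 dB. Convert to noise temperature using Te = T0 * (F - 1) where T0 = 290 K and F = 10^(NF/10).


NF_lin = 10^(9.63/10) = 9.183326
Te = 290 * (9.183326 - 1) = 2373.2 K

2373.2 K


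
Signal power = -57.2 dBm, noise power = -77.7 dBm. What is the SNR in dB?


SNR = -57.2 - (-77.7) = 20.5 dB

20.5 dB


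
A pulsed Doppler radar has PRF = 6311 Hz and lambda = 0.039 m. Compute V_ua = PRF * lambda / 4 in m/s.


V_ua = 6311 * 0.039 / 4 = 61.5 m/s

61.5 m/s


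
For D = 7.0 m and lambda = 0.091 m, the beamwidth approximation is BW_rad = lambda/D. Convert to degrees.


BW_rad = 0.091 / 7.0 = 0.013
BW_deg = 0.74 degrees

0.74 degrees


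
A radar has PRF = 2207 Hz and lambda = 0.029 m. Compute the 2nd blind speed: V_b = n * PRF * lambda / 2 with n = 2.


V_blind = 2 * 2207 * 0.029 / 2 = 64.0 m/s

64.0 m/s


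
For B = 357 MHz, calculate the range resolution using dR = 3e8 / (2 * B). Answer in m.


dR = 3e8 / (2 * 357000000.0) = 0.42 m

0.42 m


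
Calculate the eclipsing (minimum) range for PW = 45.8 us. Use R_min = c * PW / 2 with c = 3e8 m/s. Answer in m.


R_min = 3e8 * 45.8e-6 / 2 = 6870.0 m

6870.0 m


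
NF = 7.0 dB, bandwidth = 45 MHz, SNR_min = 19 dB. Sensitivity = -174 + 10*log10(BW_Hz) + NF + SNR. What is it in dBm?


10*log10(45000000.0) = 76.53
S = -174 + 76.53 + 7.0 + 19 = -71.5 dBm

-71.5 dBm


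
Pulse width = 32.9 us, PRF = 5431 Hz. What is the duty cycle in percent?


DC = 32.9e-6 * 5431 * 100 = 17.87%

17.87%


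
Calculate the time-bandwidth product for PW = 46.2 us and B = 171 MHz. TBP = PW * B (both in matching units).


TBP = 46.2 * 171 = 7900.2

7900.2


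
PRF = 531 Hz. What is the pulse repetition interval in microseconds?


PRI = 1/531 = 0.0018832392 s = 1883.2 us

1883.2 us


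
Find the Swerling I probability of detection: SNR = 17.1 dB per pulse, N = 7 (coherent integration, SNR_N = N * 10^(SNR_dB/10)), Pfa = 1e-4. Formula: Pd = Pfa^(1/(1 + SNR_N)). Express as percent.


SNR_lin = 10^(17.1/10) = 51.28614
SNR_N = 7 * 51.28614 = 359.00298
1/(1 + SNR_N) = 1/360.00298 = 0.0027778
Pd = (1e-4)^0.0027778 = 0.97474
Pd = 97.5%

97.5%


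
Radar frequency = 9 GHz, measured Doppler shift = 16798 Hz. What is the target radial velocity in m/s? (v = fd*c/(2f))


v = 16798 * 3e8 / (2 * 9000000000.0) = 280.0 m/s

280.0 m/s


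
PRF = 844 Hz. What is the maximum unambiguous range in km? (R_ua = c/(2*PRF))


R_ua = 3e8 / (2 * 844) = 177725.1 m = 177.7 km

177.7 km


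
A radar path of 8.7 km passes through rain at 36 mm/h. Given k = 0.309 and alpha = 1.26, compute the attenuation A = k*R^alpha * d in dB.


gamma = 0.309 * 36^1.26 = 28.242272 dB/km
A = 28.242272 * 8.7 = 245.71 dB

245.71 dB


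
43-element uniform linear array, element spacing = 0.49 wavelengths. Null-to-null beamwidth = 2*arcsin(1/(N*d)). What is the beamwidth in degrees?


1/(N*d) = 1/(43*0.49) = 0.047461
BW = 2*arcsin(0.047461) = 5.4 degrees

5.4 degrees


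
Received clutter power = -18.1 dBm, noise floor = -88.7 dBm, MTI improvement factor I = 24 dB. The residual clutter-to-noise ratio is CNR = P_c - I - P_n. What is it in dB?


CNR = -18.1 - 24 - (-88.7) = 46.6 dB

46.6 dB


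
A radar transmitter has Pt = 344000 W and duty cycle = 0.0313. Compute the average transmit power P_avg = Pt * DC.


P_avg = 344000 * 0.0313 = 10767.2 W

10767.2 W


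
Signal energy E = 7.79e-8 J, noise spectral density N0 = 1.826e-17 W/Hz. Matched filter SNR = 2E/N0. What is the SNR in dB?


SNR_lin = 2 * 7.79e-8 / 1.826e-17 = 8.532e9
SNR_dB = 10*log10(8.532e9) = 99.3 dB

99.3 dB


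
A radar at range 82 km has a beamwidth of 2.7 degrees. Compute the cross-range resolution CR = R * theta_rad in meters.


BW_rad = 0.04712389
CR = 82000 * 0.04712389 = 3864.2 m

3864.2 m


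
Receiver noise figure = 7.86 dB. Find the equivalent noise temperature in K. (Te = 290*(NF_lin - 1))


NF_lin = 10^(7.86/10) = 6.10942
Te = 290 * (6.10942 - 1) = 1481.7 K

1481.7 K


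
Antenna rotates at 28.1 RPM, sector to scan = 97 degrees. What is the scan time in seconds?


t = 97 / (28.1 * 360) * 60 = 0.58 s

0.58 s


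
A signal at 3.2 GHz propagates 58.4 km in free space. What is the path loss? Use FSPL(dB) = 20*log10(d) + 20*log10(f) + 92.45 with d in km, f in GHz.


20*log10(58.4) = 35.33
20*log10(3.2) = 10.1
FSPL = 137.9 dB

137.9 dB


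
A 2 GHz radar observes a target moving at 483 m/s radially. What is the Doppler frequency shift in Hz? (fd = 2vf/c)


fd = 2 * 483 * 2000000000.0 / 3e8 = 6440.0 Hz

6440.0 Hz


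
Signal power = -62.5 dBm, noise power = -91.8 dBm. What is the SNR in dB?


SNR = -62.5 - (-91.8) = 29.3 dB

29.3 dB


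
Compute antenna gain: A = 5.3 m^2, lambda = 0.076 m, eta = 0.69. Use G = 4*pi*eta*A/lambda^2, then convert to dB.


G_linear = 4*pi*0.69*5.3/0.076^2 = 7956.24
G_dB = 10*log10(7956.24) = 39.0 dB

39.0 dB


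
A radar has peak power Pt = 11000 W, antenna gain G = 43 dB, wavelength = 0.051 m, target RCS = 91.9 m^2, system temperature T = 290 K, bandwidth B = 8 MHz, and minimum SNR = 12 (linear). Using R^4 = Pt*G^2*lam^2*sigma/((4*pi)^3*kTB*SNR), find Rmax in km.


G_lin = 10^(43/10) = 19952.62315
R^4 = 11000 * 19952.62315^2 * 0.051^2 * 91.9 / ((4*pi)^3 * 1.38e-23 * 290 * 8000000.0 * 12)
R^4 = 1.373e21 m^4
R_max = (1.373e21)^(1/4) = 192494.2 m = 192.5 km

192.5 km


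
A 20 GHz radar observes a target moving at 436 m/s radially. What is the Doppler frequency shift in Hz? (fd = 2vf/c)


fd = 2 * 436 * 20000000000.0 / 3e8 = 58133.3 Hz

58133.3 Hz


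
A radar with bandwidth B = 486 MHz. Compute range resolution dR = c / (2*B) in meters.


dR = 3e8 / (2 * 486000000.0) = 0.31 m

0.31 m


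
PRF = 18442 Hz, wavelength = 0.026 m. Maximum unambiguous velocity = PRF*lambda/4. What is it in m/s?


V_ua = 18442 * 0.026 / 4 = 119.9 m/s

119.9 m/s


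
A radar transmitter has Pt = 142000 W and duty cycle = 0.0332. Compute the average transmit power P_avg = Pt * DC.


P_avg = 142000 * 0.0332 = 4714.4 W

4714.4 W


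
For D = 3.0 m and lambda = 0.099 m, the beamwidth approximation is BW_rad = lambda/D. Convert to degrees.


BW_rad = 0.099 / 3.0 = 0.033
BW_deg = 1.89 degrees

1.89 degrees


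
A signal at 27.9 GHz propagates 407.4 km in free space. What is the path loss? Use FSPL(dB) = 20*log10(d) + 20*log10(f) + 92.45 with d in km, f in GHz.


20*log10(407.4) = 52.2
20*log10(27.9) = 28.91
FSPL = 173.6 dB

173.6 dB


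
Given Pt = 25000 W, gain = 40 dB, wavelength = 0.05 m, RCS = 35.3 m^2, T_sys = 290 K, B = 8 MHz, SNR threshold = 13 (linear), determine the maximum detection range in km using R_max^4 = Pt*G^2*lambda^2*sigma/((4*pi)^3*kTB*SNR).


G_lin = 10^(40/10) = 10000.0
R^4 = 25000 * 10000.0^2 * 0.05^2 * 35.3 / ((4*pi)^3 * 1.38e-23 * 290 * 8000000.0 * 13)
R^4 = 2.67125e20 m^4
R_max = (2.67125e20)^(1/4) = 127843.5 m = 127.8 km

127.8 km


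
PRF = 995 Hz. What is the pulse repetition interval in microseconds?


PRI = 1/995 = 0.0010050251 s = 1005.0 us

1005.0 us


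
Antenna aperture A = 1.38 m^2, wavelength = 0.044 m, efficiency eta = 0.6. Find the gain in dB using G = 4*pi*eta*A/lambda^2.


G_linear = 4*pi*0.6*1.38/0.044^2 = 5374.46
G_dB = 10*log10(5374.46) = 37.3 dB

37.3 dB


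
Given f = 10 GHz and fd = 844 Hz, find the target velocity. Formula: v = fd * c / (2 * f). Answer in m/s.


v = 844 * 3e8 / (2 * 10000000000.0) = 12.7 m/s

12.7 m/s


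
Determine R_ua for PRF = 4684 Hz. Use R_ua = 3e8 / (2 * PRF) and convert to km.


R_ua = 3e8 / (2 * 4684) = 32023.9 m = 32.0 km

32.0 km


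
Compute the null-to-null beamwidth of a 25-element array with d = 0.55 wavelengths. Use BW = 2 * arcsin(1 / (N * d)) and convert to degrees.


1/(N*d) = 1/(25*0.55) = 0.072727
BW = 2*arcsin(0.072727) = 8.3 degrees

8.3 degrees


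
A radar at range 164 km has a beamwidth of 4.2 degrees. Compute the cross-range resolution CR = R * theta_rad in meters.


BW_rad = 0.073303829
CR = 164000 * 0.073303829 = 12021.8 m

12021.8 m


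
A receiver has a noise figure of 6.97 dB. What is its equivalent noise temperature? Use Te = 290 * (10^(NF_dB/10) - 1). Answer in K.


NF_lin = 10^(6.97/10) = 4.977371
Te = 290 * (4.977371 - 1) = 1153.4 K

1153.4 K


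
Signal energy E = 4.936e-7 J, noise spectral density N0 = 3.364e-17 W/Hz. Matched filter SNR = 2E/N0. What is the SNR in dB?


SNR_lin = 2 * 4.936e-7 / 3.364e-17 = 2.935e10
SNR_dB = 10*log10(2.935e10) = 104.7 dB

104.7 dB


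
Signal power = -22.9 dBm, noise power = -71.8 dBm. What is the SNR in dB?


SNR = -22.9 - (-71.8) = 48.9 dB

48.9 dB


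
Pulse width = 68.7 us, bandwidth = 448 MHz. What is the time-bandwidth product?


TBP = 68.7 * 448 = 30777.6

30777.6


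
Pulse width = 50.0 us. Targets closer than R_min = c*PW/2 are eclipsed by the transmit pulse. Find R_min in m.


R_min = 3e8 * 50.0e-6 / 2 = 7500.0 m

7500.0 m


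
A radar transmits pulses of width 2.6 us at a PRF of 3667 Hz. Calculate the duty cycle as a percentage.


DC = 2.6e-6 * 3667 * 100 = 0.95%

0.95%


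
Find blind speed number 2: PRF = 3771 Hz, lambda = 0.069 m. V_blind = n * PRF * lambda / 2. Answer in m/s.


V_blind = 2 * 3771 * 0.069 / 2 = 260.2 m/s

260.2 m/s


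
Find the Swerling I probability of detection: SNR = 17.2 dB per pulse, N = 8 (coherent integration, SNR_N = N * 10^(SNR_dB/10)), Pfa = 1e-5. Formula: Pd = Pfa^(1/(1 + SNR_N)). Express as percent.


SNR_lin = 10^(17.2/10) = 52.48075
SNR_N = 8 * 52.48075 = 419.846
1/(1 + SNR_N) = 1/420.846 = 0.0023762
Pd = (1e-5)^0.0023762 = 0.97301
Pd = 97.3%

97.3%


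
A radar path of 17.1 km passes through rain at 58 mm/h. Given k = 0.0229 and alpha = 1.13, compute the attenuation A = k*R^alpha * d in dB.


gamma = 0.0229 * 58^1.13 = 2.251693 dB/km
A = 2.251693 * 17.1 = 38.5 dB

38.5 dB


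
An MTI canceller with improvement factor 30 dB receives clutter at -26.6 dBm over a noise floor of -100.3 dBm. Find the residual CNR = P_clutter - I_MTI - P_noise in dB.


CNR = -26.6 - 30 - (-100.3) = 43.7 dB

43.7 dB


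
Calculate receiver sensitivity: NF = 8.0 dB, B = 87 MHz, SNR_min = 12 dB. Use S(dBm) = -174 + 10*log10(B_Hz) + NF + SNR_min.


10*log10(87000000.0) = 79.4
S = -174 + 79.4 + 8.0 + 12 = -74.6 dBm

-74.6 dBm


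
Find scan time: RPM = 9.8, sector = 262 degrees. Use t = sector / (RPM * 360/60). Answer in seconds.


t = 262 / (9.8 * 360) * 60 = 4.46 s

4.46 s
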